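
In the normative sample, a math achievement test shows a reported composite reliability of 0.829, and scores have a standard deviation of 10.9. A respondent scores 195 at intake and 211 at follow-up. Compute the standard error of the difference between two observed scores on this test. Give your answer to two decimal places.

6.37

SEM = 10.900*√(1 − 0.829) ≈ 4.507
Standard error of the difference = 4.507·√2 ≈ 6.374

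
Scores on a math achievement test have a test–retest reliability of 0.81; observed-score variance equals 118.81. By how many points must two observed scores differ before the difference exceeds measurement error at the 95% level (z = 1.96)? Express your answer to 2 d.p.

σ = 118.81^(1/2) = 10.9000
SEM = 10.9000 · √(1 − 0.8100) = 10.9000 · √0.1900 ≃ 10.9000 · 0.4359 ≃ 4.7512
SE_diff = SEM · √2 ≃ 4.7512 · 1.4142 ≃ 6.7192
Smallest detectable difference = 1.96·6.7192 ≃ 13.1697

13.17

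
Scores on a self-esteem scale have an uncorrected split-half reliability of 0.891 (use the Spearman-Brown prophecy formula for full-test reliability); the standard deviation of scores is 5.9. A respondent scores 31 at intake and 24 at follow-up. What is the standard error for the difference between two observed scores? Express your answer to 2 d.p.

r_full = 2·0.891 / (1 + 0.891) ≈ 0.942
SEM = 5.900 * √(1 − 0.942) = 5.900 * √0.058 ≈ 5.900 * 0.240 ≈ 1.417
SE_diff = SEM * √2 ≈ 1.417 * 1.414 ≈ 2.003

2.00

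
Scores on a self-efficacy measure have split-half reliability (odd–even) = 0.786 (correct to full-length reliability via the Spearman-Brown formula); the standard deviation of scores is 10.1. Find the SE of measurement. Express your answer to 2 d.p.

Spearman-Brown: r = 2(0.786) / (1 + 0.786) = 1.5720 / 1.7860 ≃ 0.8802
SEM = 10.1000 * √(1 − 0.8802) = 10.1000 * √0.1198 ≃ 10.1000 * 0.3462 ≃ 3.4961

3.50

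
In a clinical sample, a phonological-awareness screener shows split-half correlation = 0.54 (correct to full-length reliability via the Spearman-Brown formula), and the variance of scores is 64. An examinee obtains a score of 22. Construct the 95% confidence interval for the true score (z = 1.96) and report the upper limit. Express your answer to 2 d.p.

σ = 64^(1/2) = 8.000
r_full = 2·0.54 / (1 + 0.54) ≈ 0.701
SEM = 8.000·√(1 − 0.701) ≈ 4.372
Margin = 1.96 · 4.372 ≈ 8.570
Upper limit = 22 + 8.570 ≈ 30.570

30.57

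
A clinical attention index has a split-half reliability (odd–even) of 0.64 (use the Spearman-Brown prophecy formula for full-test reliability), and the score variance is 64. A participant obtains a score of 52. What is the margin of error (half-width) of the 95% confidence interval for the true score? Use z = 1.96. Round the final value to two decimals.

7.35

SD = √64 = 8.000
r_full = 2·0.64 / (1 + 0.64) ≃ 0.780
SEM = 8.000 × √(1 − 0.780) = 8.000 × √0.220 ≃ 8.000 × 0.469 ≃ 3.748
Half-width = 1.96×3.748 ≃ 7.346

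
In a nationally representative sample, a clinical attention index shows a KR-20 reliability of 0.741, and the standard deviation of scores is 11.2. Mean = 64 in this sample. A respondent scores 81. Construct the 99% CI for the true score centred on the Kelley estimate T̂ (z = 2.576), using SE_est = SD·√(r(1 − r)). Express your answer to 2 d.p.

[63.96, 89.24]

T̂ = 0.741(81) + 0.259(64) ≃ 76.597
SE_est = SD * √(r(1 − r)) = 11.200 * √0.192 ≃ 11.200 * 0.438 ≃ 4.907
CI = 76.597 ± 2.576 * 4.907 → [63.958, 89.236]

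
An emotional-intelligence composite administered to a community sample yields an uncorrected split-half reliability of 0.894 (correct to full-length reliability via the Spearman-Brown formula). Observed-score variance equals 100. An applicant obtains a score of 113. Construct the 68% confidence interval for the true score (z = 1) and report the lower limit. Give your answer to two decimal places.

σ = 100^(1/2) = 10.000
Spearman-Brown: r = 2(0.894) / (1 + 0.894) = 1.788 / 1.894 ≈ 0.944
SEM = 10.000 · √(1 − 0.944) = 10.000 · √0.056 ≈ 10.000 · 0.237 ≈ 2.366
Margin = 1 · 2.366 ≈ 2.366
Lower bound: 113 − 2.366 = 110.634

110.63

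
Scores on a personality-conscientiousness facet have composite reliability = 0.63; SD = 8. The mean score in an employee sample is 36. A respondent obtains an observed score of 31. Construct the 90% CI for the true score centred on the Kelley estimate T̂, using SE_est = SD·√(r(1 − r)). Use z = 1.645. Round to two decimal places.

T̂ = 0.630(31) + 0.370(36) ≈ 32.850
SE_est = SD × √(r(1 − r)) = 8.000 × √0.233 ≈ 8.000 × 0.483 ≈ 3.862
90% CI: 32.850 ± 6.354 ≈ (26.496, 39.204)

[26.50, 39.20]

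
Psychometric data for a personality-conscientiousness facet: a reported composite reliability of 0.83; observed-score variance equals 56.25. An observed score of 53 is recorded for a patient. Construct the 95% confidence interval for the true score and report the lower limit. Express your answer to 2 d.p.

SD = √56.25 ≈ 7.5000
SEM = 7.5000 × √(1 − 0.8300) = 7.5000 × √0.1700 ≈ 7.5000 × 0.4123 ≈ 3.0923
Half-width = 1.96×3.0923 ≈ 6.0610
Lower bound: 53 − 6.0610 = 46.9390

46.94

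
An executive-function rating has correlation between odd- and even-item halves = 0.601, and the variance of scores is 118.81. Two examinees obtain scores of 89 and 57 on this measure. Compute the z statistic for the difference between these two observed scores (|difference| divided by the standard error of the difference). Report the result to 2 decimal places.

σ = 118.81^(1/2) = 10.90000
r_full = 2·0.601 / (1 + 0.601) ≃ 0.75078
SEM = 10.90000 · √(1 − 0.75078) = 10.90000 · √0.24922 ≃ 10.90000 · 0.49922 ≃ 5.44148
SE_diff = SEM · √2 ≃ 5.44148 · 1.41421 ≃ 7.69542
z = 32 / 7.69542 ≃ 4.15832

4.16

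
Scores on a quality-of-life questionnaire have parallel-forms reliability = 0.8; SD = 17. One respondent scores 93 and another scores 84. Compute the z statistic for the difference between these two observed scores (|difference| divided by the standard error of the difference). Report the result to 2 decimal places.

0.84

SEM = 17.00000·√(1 − 0.80000) ≈ 7.60263
Standard error of the difference = 7.60263·√2 ≈ 10.75174
z = 9 / 10.75174 ≈ 0.83707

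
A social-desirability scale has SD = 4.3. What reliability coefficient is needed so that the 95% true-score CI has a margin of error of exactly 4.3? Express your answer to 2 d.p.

Required SEM = 4.3 / 1.96 ≈ 2.1939
r = 1 − (2.1939/4.3)² ≈ 1 − 0.2603 ≈ 0.7397

0.74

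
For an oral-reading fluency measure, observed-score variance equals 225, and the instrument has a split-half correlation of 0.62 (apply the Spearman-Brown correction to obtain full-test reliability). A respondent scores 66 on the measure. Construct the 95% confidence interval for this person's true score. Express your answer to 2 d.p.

SD = √225 = 15.0000
Spearman-Brown: r = 2(0.62) / (1 + 0.62) = 1.2400 / 1.6200 ≃ 0.7654
SEM = 15.0000×√(1 − 0.7654) ≃ 7.2648
Margin = 1.96 × 7.2648 ≃ 14.2391
Interval: (51.7609, 80.2391)

[51.76, 80.24]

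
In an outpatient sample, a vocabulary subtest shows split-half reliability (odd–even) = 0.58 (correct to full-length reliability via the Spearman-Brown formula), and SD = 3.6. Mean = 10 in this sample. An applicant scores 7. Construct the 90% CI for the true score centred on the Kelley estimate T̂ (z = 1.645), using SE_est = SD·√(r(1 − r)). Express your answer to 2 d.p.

Spearman-Brown: r = 2(0.58) / (1 + 0.58) = 1.160 / 1.580 ≃ 0.734
T̂ = 0.734(7) + 0.266(10) ≃ 7.797
SE_est = 3.600×√(0.734×0.266) ≃ 1.590
90% CI: 7.797 ± 2.616 ≃ (5.181, 10.414)

[5.18, 10.41]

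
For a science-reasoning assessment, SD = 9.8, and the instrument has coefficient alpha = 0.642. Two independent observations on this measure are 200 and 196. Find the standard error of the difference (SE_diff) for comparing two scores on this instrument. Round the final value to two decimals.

SEM = 9.80000 · √(1 − 0.64200) = 9.80000 · √0.35800 ≈ 9.80000 · 0.59833 ≈ 5.86364
SE_diff = √2 · SEM ≈ 8.29244

8.29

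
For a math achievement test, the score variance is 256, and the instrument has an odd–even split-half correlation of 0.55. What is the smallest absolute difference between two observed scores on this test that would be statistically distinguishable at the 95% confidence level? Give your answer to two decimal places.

23.90

σ = 256^(1/2) = 16.000
r_full = 2·0.55 / (1 + 0.55) ≈ 0.710
The standard error of measurement is 16.000·√(1 − 0.710) ≈ 16.000·0.539 ≈ 8.621.
SE_diff = √2 · SEM ≈ 12.192
Minimum reliable difference = 1.96 · SE_diff ≈ 1.96 · 12.192 ≈ 23.896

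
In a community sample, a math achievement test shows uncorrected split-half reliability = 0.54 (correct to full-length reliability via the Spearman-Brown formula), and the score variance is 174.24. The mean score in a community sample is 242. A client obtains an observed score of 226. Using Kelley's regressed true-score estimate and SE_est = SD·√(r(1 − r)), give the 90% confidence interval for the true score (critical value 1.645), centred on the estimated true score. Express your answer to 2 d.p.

SD = √174.24 ≈ 13.2000
Spearman-Brown: r = 2(0.54) / (1 + 0.54) = 1.0800 / 1.5400 ≈ 0.7013
Estimated true score = 0.7013·226 + (1 − 0.7013)·242 ≈ 230.7792
SE_est = 13.2000·√[r(1 − r)] ≈ 6.0415
90% CI: 230.7792 ± 9.9382 ≈ (220.8410, 240.7175)

[220.84, 240.72]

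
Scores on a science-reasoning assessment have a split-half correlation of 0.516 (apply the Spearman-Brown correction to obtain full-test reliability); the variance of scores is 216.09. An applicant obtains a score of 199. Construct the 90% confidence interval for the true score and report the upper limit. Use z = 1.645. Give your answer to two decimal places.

SD = √216.09 = 14.700
Spearman-Brown: r = 2(0.516) / (1 + 0.516) = 1.032 / 1.516 ≃ 0.681
The standard error of measurement is 14.700·√(1 − 0.681) ≃ 14.700·0.565 ≃ 8.306.
Margin = 1.645 · 8.306 ≃ 13.663
Upper bound: 199 + 13.663 = 212.663

212.66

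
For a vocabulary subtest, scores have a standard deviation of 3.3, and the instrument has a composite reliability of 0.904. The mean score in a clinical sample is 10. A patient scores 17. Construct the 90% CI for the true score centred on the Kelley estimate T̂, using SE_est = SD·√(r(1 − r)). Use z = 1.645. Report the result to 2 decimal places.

[14.73, 17.93]

Estimated true score = 0.9040·17 + (1 − 0.9040)·10 ≈ 16.3280
SE_est = 3.3000·√(0.9040·0.0960) ≈ 0.9722
90% CI: 16.3280 ± 1.5992 ≈ (14.7288, 17.9272)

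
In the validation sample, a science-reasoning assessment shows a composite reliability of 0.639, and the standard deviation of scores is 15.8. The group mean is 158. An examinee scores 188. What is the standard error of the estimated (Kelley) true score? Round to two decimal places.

SE_est = SD · √(r(1 − r)) = 15.8000 · √0.2307 ≈ 15.8000 · 0.4803 ≈ 7.5886

7.59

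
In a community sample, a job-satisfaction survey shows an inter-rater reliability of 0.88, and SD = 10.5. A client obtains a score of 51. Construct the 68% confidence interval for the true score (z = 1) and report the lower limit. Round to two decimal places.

47.36

SEM = 10.5000 × √(1 − 0.8800) = 10.5000 × √0.1200 ≈ 10.5000 × 0.3464 ≈ 3.6373
Half-width = 1×3.6373 ≈ 3.6373
Lower limit = 51 − 3.6373 ≈ 47.3627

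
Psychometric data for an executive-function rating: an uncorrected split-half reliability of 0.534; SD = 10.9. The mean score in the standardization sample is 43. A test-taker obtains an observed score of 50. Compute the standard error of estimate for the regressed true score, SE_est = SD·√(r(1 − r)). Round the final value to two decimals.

r_full = 2·0.534 / (1 + 0.534) ≈ 0.696
SE_est = SD · √(r(1 − r)) = 10.900 · √0.211 ≈ 10.900 · 0.460 ≈ 5.013

5.01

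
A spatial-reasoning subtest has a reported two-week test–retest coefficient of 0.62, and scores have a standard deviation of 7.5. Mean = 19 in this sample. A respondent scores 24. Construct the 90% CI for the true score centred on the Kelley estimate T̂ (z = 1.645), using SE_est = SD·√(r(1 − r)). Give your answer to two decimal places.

[16.11, 28.09]

T̂ = 0.6200(24) + 0.3800(19) ≈ 22.1000
SE_est = SD × √(r(1 − r)) = 7.5000 × √0.2356 ≈ 7.5000 × 0.4854 ≈ 3.6404
90% CI: 22.1000 ± 5.9885 ≈ (16.1115, 28.0885)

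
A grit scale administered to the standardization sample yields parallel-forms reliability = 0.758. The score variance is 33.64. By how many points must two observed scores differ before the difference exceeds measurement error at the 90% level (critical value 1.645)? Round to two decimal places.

6.64

SD = √33.64 ≃ 5.8000
SEM = 5.8000*√(1 − 0.7580) ≃ 2.8532
SE_diff = √2 * SEM ≃ 4.0351
Smallest detectable difference = 1.645*4.0351 ≃ 6.6377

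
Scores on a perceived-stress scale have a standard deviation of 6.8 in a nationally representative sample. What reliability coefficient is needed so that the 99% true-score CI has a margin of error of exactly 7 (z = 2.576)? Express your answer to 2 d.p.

Required SEM = 7 / 2.576 ≈ 2.7174
r = 1 − (2.7174/6.8)² ≈ 1 − 0.1597 ≈ 0.8403

0.84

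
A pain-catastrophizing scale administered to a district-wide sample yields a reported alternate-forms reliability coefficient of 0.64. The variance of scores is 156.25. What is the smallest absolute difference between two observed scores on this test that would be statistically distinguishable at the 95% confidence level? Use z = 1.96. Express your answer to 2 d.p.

SD = √156.25 ≈ 12.5000
SEM = 12.5000·√(1 − 0.6400) ≈ 7.5000
Standard error of the difference = 7.5000·√2 ≈ 10.6066
Minimum reliable difference = 1.96 · SE_diff ≈ 1.96 · 10.6066 ≈ 20.7889

20.79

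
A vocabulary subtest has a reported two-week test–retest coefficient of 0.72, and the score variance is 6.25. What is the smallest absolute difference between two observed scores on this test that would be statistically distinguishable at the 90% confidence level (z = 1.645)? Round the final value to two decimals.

3.08

σ = 6.25^(1/2) = 2.5000
SEM = 2.5000 * √(1 − 0.7200) = 2.5000 * √0.2800 ≈ 2.5000 * 0.5292 ≈ 1.3229
SE_diff = SEM * √2 ≈ 1.3229 * 1.4142 ≈ 1.8708
Minimum reliable difference = 1.645 * SE_diff ≈ 1.645 * 1.8708 ≈ 3.0775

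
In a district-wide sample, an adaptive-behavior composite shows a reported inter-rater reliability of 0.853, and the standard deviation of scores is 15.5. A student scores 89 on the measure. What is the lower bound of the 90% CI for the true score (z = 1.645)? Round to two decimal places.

79.22

SEM = 15.50000 × √(1 − 0.85300) = 15.50000 × √0.14700 ≈ 15.50000 × 0.38341 ≈ 5.94279
Margin = 1.645 × 5.94279 ≈ 9.77589
Lower limit = 89 − 9.77589 ≈ 79.22411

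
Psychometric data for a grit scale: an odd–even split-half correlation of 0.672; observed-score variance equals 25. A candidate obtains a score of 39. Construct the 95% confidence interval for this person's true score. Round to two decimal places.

[34.66, 43.34]

SD = √25 ≃ 5.0000
Full-length reliability (Spearman-Brown) = 2(0.672)/(1+0.672) ≃ 0.8038
SEM = 5.0000 * √(1 − 0.8038) = 5.0000 * √0.1962 ≃ 5.0000 * 0.4429 ≃ 2.2146
1.96 * SEM ≃ 4.3406
CI = 39 ± 4.3406 → [34.6594, 43.3406]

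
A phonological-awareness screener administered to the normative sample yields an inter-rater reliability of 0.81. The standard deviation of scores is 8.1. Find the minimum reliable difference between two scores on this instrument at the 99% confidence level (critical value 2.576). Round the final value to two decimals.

12.86

SEM = 8.100*√(1 − 0.810) ≈ 3.531
SE_diff = √2 * SEM ≈ 4.993
Minimum reliable difference = 2.576 * SE_diff ≈ 2.576 * 4.993 ≈ 12.862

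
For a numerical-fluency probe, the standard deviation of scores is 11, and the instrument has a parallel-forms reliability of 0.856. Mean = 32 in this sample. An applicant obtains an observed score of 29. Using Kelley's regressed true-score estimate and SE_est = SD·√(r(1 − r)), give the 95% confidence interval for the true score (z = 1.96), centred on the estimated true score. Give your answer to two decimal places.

Estimated true score = 0.856*29 + (1 − 0.856)*32 ≈ 29.432
SE_est = SD * √(r(1 − r)) = 11.000 * √0.123 ≈ 11.000 * 0.351 ≈ 3.862
95% CI: 29.432 ± 7.569 ≈ (21.863, 37.001)

[21.86, 37.00]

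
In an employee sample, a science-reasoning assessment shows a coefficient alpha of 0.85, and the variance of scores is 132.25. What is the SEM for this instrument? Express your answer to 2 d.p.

σ = 132.25^(1/2) = 11.500
SEM = 11.500 * √(1 − 0.850) = 11.500 * √0.150 ≈ 11.500 * 0.387 ≈ 4.454

4.45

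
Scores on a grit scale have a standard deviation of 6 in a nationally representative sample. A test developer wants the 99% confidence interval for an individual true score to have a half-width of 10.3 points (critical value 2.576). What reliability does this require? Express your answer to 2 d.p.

0.56

Required SEM = 10.3 / 2.576 ≈ 3.998
Required reliability = 1 − (SEM/SD)² = 1 − 0.444 ≈ 0.556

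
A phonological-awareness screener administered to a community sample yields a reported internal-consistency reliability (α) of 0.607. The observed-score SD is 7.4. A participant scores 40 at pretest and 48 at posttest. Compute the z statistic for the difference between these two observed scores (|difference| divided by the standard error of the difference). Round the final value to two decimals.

1.22

SEM = 7.40000×√(1 − 0.60700) ≈ 4.63904
SE_diff = SEM × √2 ≈ 4.63904 × 1.41421 ≈ 6.56059
z = |40 − 48| / 6.56059 = 8 / 6.56059 ≈ 1.21940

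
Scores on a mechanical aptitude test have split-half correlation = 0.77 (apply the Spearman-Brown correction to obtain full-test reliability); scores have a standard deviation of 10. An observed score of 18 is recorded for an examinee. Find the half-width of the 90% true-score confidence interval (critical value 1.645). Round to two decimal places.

5.93

Full-length reliability (Spearman-Brown) = 2(0.77)/(1+0.77) ≈ 0.87006
SEM = 10.00000×√(1 − 0.87006) ≈ 3.60477
1.645 × SEM ≈ 5.92984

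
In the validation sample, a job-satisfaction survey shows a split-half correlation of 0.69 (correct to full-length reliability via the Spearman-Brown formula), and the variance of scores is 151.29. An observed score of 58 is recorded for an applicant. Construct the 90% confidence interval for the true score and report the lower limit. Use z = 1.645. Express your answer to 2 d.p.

49.33

SD = √151.29 = 12.300
Spearman-Brown: r = 2(0.69) / (1 + 0.69) = 1.380 / 1.690 ≈ 0.817
SEM = 12.300·√(1 − 0.817) ≈ 5.268
Margin = 1.645 · 5.268 ≈ 8.666
Lower limit = 58 − 8.666 ≈ 49.334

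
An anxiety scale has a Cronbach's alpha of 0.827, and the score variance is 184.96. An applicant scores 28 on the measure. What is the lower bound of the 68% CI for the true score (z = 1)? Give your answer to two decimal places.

22.34

SD = √184.96 = 13.6000
SEM = 13.6000*√(1 − 0.8270) ≈ 5.6567
Half-width = 1*5.6567 ≈ 5.6567
Lower bound: 28 − 5.6567 = 22.3433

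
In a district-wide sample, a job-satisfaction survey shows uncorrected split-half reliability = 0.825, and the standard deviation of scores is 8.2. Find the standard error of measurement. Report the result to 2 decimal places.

r_full = 2·0.825 / (1 + 0.825) ≈ 0.90411
The standard error of measurement is 8.20000·√(1 − 0.90411) ≈ 8.20000·0.30966 ≈ 2.53923.

2.54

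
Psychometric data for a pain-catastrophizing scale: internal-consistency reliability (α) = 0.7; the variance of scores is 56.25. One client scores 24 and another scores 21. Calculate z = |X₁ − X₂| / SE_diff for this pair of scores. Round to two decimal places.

0.52

σ = 56.25^(1/2) = 7.5000
SEM = 7.5000 * √(1 − 0.7000) = 7.5000 * √0.3000 ≈ 7.5000 * 0.5477 ≈ 4.1079
Standard error of the difference = 4.1079·√2 ≈ 5.8095
z = 3 / 5.8095 ≈ 0.5164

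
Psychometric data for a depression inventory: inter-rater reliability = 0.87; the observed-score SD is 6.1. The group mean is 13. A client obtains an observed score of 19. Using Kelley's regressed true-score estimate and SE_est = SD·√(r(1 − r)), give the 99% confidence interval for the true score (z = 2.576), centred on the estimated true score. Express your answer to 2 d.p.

[12.94, 23.50]

Estimated true score = 0.8700*19 + (1 − 0.8700)*13 ≈ 18.2200
SE_est = 6.1000*√(0.8700*0.1300) ≈ 2.0515
99% CI: 18.2200 ± 5.2845 ≈ (12.9355, 23.5045)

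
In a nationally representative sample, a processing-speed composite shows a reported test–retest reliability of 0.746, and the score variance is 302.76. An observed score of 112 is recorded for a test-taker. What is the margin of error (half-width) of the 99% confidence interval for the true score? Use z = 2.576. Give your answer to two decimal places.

22.59

σ = 302.76^(1/2) = 17.4000
SEM = 17.4000*√(1 − 0.7460) ≃ 8.7693
Half-width = 2.576*8.7693 ≃ 22.5898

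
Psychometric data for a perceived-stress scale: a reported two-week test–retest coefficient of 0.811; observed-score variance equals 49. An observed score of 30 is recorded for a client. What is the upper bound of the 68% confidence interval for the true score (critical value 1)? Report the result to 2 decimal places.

σ = 49^(1/2) = 7.00000
SEM = 7.00000 × √(1 − 0.81100) = 7.00000 × √0.18900 ≈ 7.00000 × 0.43474 ≈ 3.04319
Half-width = 1×3.04319 ≈ 3.04319
Upper limit = 30 + 3.04319 ≈ 33.04319

33.04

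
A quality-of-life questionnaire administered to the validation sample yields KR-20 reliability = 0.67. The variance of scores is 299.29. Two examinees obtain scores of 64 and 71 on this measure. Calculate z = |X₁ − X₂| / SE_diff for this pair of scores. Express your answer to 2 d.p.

σ = 299.29^(1/2) = 17.300
The standard error of measurement is 17.300*√(1 − 0.670) ≃ 17.300*0.574 ≃ 9.938.
SE_diff = SEM * √2 ≃ 9.938 * 1.414 ≃ 14.055
z = 7 / 14.055 ≃ 0.498

0.50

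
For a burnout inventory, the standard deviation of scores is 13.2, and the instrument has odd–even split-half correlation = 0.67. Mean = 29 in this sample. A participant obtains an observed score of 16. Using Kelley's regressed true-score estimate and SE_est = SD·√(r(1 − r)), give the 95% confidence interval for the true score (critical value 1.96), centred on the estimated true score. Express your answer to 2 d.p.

[8.27, 28.87]

Full-length reliability (Spearman-Brown) = 2(0.67)/(1+0.67) ≈ 0.8024
Estimated true score = 0.8024×16 + (1 − 0.8024)×29 ≈ 18.5689
SE_est = 13.2000×√(0.8024×0.1976) ≈ 5.2561
95% CI: 18.5689 ± 10.3020 ≈ (8.2668, 28.8709)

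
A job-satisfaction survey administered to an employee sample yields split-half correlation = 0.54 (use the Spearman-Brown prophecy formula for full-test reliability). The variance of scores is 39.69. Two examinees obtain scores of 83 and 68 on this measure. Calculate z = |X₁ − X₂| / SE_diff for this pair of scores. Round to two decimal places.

SD = √39.69 ≈ 6.300
Full-length reliability (Spearman-Brown) = 2(0.54)/(1+0.54) ≈ 0.701
SEM = 6.300*√(1 − 0.701) ≈ 3.443
Standard error of the difference = 3.443·√2 ≈ 4.869
z = 15 / 4.869 ≈ 3.080

3.08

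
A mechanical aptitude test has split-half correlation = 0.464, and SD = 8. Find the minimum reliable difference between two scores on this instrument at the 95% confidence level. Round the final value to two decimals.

Spearman-Brown: r = 2(0.464) / (1 + 0.464) = 0.9280 / 1.4640 ≈ 0.6339
The standard error of measurement is 8.0000*√(1 − 0.6339) ≈ 8.0000*0.6051 ≈ 4.8406.
SE_diff = √2 * SEM ≈ 6.8457
Minimum reliable difference = 1.96 * SE_diff ≈ 1.96 * 6.8457 ≈ 13.4175

13.42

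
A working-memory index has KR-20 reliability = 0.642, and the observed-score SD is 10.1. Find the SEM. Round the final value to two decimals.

6.04

The standard error of measurement is 10.100*√(1 − 0.642) ≃ 10.100*0.598 ≃ 6.043.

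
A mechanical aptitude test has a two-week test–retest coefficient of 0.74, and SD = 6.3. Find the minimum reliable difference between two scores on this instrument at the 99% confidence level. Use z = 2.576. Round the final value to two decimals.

11.70

SEM = 6.30000×√(1 − 0.74000) ≈ 3.21238
SE_diff = SEM × √2 ≈ 3.21238 × 1.41421 ≈ 4.54299
Minimum reliable difference = 2.576 × SE_diff ≈ 2.576 × 4.54299 ≈ 11.70275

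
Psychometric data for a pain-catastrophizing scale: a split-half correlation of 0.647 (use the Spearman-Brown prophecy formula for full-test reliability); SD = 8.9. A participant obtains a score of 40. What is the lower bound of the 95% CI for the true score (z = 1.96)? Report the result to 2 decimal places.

31.92

Spearman-Brown: r = 2(0.647) / (1 + 0.647) = 1.294 / 1.647 ≈ 0.786
The standard error of measurement is 8.900·√(1 − 0.786) ≈ 8.900·0.463 ≈ 4.120.
1.96 · SEM ≈ 8.076
Lower bound: 40 − 8.076 = 31.924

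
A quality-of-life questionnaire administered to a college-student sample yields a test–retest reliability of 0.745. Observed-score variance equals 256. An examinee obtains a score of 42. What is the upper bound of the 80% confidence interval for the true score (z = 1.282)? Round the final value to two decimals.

SD = √256 = 16.000
SEM = 16.000·√(1 − 0.745) ≈ 8.080
Half-width = 1.282·8.080 ≈ 10.358
Upper limit = 42 + 10.358 ≈ 52.358

52.36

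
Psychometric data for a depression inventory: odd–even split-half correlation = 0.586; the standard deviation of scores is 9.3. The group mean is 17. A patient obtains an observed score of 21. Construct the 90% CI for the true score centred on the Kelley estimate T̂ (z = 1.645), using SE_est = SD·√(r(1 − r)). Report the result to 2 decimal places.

[13.24, 26.67]

Spearman-Brown: r = 2(0.586) / (1 + 0.586) = 1.17200 / 1.58600 ≈ 0.73897
Estimated true score = 0.73897*21 + (1 − 0.73897)*17 ≈ 19.95586
SE_est = SD * √(r(1 − r)) = 9.30000 * √0.19290 ≈ 9.30000 * 0.43920 ≈ 4.08455
90% CI: 19.95586 ± 6.71908 ≈ (13.23679, 26.67494)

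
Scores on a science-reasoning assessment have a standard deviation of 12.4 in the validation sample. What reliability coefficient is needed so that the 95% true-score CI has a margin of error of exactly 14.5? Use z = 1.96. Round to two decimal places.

Required SEM = 14.5 / 1.96 ≃ 7.398
r = 1 − (SEM / SD)² = 1 − (7.398 / 12.4)² ≃ 1 − 0.356 ≃ 0.644

0.64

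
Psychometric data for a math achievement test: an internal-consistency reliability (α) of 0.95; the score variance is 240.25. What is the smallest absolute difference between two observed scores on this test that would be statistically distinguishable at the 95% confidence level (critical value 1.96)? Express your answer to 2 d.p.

9.61

σ = 240.25^(1/2) = 15.5000
SEM = 15.5000*√(1 − 0.9500) ≃ 3.4659
SE_diff = √2 * SEM ≃ 4.9015
Smallest detectable difference = 1.96*4.9015 ≃ 9.6070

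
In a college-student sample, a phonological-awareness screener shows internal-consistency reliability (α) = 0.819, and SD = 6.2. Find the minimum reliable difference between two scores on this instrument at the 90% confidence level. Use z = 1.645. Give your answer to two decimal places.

6.14

SEM = 6.200*√(1 − 0.819) ≈ 2.638
Standard error of the difference = 2.638·√2 ≈ 3.730
Smallest detectable difference = 1.645*3.730 ≈ 6.136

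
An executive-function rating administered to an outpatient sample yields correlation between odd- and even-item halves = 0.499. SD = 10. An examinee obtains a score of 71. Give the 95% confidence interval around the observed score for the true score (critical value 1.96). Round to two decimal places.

[59.67, 82.33]

Spearman-Brown: r = 2(0.499) / (1 + 0.499) = 0.9980 / 1.4990 ≈ 0.6658
The standard error of measurement is 10.0000·√(1 − 0.6658) ≈ 10.0000·0.5781 ≈ 5.7812.
1.96 · SEM ≈ 11.3312
Interval: (59.6688, 82.3312)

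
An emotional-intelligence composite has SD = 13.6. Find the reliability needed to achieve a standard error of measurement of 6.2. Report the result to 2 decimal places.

r = 1 − (SEM / SD)² = 1 − (6.200 / 13.6)² ≈ 1 − 0.208 ≈ 0.792

0.79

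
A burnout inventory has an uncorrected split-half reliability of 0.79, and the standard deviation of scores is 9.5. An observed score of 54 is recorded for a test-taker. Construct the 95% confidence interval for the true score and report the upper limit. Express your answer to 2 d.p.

60.38

Full-length reliability (Spearman-Brown) = 2(0.79)/(1+0.79) ≈ 0.8827
The standard error of measurement is 9.5000×√(1 − 0.8827) ≈ 9.5000×0.3425 ≈ 3.2539.
Half-width = 1.96×3.2539 ≈ 6.3777
Upper limit = 54 + 6.3777 ≈ 60.3777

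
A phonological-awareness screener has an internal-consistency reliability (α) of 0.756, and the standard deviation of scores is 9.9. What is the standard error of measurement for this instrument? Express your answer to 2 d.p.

4.89

SEM = 9.9000·√(1 − 0.7560) ≈ 4.8902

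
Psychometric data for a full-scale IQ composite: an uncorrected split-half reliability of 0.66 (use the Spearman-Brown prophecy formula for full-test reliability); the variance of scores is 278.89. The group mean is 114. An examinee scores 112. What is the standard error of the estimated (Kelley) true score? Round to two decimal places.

6.74

σ = 278.89^(1/2) = 16.700
r_full = 2·0.66 / (1 + 0.66) ≃ 0.795
SE_est = 16.700*√(0.795*0.205) ≃ 6.740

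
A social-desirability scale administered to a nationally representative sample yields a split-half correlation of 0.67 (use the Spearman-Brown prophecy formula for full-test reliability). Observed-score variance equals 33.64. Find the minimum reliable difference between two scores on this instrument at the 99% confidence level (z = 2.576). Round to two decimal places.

9.39

SD = √33.64 ≈ 5.8000
Spearman-Brown: r = 2(0.67) / (1 + 0.67) = 1.3400 / 1.6700 ≈ 0.8024
SEM = 5.8000 * √(1 − 0.8024) = 5.8000 * √0.1976 ≈ 5.8000 * 0.4445 ≈ 2.5783
SE_diff = √2 * SEM ≈ 3.6462
Minimum reliable difference = 2.576 * SE_diff ≈ 2.576 * 3.6462 ≈ 9.3926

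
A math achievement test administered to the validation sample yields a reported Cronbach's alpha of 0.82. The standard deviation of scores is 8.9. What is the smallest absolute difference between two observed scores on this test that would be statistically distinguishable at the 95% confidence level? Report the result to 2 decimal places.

10.47

SEM = 8.90000 × √(1 − 0.82000) = 8.90000 × √0.18000 ≈ 8.90000 × 0.42426 ≈ 3.77595
SE_diff = √2 × SEM ≈ 5.34000
Smallest detectable difference = 1.96×5.34000 ≈ 10.46640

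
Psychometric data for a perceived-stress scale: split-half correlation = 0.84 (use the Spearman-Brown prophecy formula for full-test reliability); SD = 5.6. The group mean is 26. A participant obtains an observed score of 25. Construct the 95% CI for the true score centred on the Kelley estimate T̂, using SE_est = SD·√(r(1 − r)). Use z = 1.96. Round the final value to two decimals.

[21.99, 28.18]

Spearman-Brown: r = 2(0.84) / (1 + 0.84) = 1.6800 / 1.8400 ≈ 0.9130
T̂ = 0.9130(25) + 0.0870(26) ≈ 25.0870
SE_est = SD * √(r(1 − r)) = 5.6000 * √0.0794 ≈ 5.6000 * 0.2818 ≈ 1.5779
95% CI: 25.0870 ± 3.0927 ≈ (21.9942, 28.1797)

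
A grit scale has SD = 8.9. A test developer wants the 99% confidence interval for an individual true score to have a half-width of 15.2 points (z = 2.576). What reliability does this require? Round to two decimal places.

SEM needed = half-width / z = 15.2/2.576 ≈ 5.90062
Required reliability = 1 − (SEM/SD)² = 1 − 0.43956 ≈ 0.56044

0.56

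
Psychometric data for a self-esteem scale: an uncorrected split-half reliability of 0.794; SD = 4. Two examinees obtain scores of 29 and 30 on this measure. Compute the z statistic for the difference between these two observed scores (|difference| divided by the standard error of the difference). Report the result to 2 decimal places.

0.52

r_full = 2·0.794 / (1 + 0.794) ≈ 0.8852
SEM = 4.0000*√(1 − 0.8852) ≈ 1.3554
SE_diff = SEM * √2 ≈ 1.3554 * 1.4142 ≈ 1.9169
z = 1 / 1.9169 ≈ 0.5217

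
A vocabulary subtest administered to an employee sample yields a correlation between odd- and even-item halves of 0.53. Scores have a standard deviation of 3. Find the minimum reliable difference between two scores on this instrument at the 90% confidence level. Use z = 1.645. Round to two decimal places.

3.87

r_full = 2·0.53 / (1 + 0.53) ≈ 0.6928
The standard error of measurement is 3.0000×√(1 − 0.6928) ≈ 3.0000×0.5542 ≈ 1.6627.
SE_diff = SEM × √2 ≈ 1.6627 × 1.4142 ≈ 2.3515
Minimum reliable difference = 1.645 × SE_diff ≈ 1.645 × 2.3515 ≈ 3.8682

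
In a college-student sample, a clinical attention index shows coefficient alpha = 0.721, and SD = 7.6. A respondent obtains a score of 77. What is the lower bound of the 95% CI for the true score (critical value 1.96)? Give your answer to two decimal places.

The standard error of measurement is 7.6000·√(1 − 0.7210) ≈ 7.6000·0.5282 ≈ 4.0144.
1.96 · SEM ≈ 7.8681
Lower bound: 77 − 7.8681 = 69.1319

69.13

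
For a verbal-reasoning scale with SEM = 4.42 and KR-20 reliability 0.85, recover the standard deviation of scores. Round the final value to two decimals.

SD = 4.42 / √(1 − 0.85) ≃ 11.4124

11.41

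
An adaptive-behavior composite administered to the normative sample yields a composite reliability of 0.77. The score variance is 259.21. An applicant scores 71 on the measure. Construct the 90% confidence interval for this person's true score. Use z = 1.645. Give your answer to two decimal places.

σ = 259.21^(1/2) = 16.10000
The standard error of measurement is 16.10000*√(1 − 0.77000) ≈ 16.10000*0.47958 ≈ 7.72129.
Half-width = 1.645*7.72129 ≈ 12.70152
Interval: (58.29848, 83.70152)

[58.30, 83.70]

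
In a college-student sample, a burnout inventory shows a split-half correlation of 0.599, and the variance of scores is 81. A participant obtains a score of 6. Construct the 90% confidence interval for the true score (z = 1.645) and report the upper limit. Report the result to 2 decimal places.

13.41

SD = √81 = 9.000
Spearman-Brown: r = 2(0.599) / (1 + 0.599) = 1.198 / 1.599 ≈ 0.749
The standard error of measurement is 9.000×√(1 − 0.749) ≈ 9.000×0.501 ≈ 4.507.
Margin = 1.645 × 4.507 ≈ 7.414
Upper bound: 6 + 7.414 = 13.414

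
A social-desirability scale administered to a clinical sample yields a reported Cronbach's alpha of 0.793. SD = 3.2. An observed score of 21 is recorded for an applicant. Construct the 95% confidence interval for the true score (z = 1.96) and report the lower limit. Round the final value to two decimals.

SEM = 3.2000·√(1 − 0.7930) ≃ 1.4559
Margin = 1.96 · 1.4559 ≃ 2.8536
Lower bound: 21 − 2.8536 = 18.1464

18.15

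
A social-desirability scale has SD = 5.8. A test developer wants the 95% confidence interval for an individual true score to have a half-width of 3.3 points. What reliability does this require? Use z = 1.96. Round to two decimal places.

Required SEM = 3.3 / 1.96 ≈ 1.684
Required reliability = 1 − (SEM/SD)² = 1 − 0.084 ≈ 0.916

0.92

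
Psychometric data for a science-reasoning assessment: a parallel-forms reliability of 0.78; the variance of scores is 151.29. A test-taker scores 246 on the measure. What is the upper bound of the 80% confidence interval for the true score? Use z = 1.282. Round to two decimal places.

253.40

σ = 151.29^(1/2) = 12.3000
SEM = 12.3000 × √(1 − 0.7800) = 12.3000 × √0.2200 ≈ 12.3000 × 0.4690 ≈ 5.7692
1.282 × SEM ≈ 7.3961
Upper limit = 246 + 7.3961 ≈ 253.3961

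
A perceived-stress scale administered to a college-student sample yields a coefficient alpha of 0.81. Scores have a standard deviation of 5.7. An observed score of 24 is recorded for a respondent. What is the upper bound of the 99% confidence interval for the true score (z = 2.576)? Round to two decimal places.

SEM = 5.700 × √(1 − 0.810) = 5.700 × √0.190 ≈ 5.700 × 0.436 ≈ 2.485
2.576 × SEM ≈ 6.400
Upper limit = 24 + 6.400 ≈ 30.400

30.40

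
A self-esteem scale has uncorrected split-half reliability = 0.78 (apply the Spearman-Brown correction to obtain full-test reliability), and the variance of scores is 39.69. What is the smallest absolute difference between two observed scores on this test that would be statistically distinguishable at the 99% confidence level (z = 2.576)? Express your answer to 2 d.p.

8.07

SD = √39.69 = 6.3000
Spearman-Brown: r = 2(0.78) / (1 + 0.78) = 1.5600 / 1.7800 ≈ 0.8764
SEM = 6.3000 * √(1 − 0.8764) = 6.3000 * √0.1236 ≈ 6.3000 * 0.3516 ≈ 2.2148
Standard error of the difference = 2.2148·√2 ≈ 3.1323
Smallest detectable difference = 2.576*3.1323 ≈ 8.0687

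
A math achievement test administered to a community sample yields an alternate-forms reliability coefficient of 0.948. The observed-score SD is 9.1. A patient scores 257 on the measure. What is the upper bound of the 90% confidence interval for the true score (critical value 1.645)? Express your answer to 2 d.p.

260.41

SEM = 9.10000 · √(1 − 0.94800) = 9.10000 · √0.05200 ≈ 9.10000 · 0.22804 ≈ 2.07512
Half-width = 1.645·2.07512 ≈ 3.41357
Upper bound: 257 + 3.41357 = 260.41357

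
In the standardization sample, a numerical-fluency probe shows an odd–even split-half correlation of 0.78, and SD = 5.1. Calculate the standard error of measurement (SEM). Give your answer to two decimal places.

r_full = 2·0.78 / (1 + 0.78) ≈ 0.876
The standard error of measurement is 5.100*√(1 − 0.876) ≈ 5.100*0.352 ≈ 1.793.

1.79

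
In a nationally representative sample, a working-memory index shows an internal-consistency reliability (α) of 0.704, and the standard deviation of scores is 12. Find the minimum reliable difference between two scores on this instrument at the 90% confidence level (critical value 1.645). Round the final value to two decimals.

15.19

SEM = 12.0000 * √(1 − 0.7040) = 12.0000 * √0.2960 ≈ 12.0000 * 0.5441 ≈ 6.5287
SE_diff = SEM * √2 ≈ 6.5287 * 1.4142 ≈ 9.2330
Smallest detectable difference = 1.645*9.2330 ≈ 15.1883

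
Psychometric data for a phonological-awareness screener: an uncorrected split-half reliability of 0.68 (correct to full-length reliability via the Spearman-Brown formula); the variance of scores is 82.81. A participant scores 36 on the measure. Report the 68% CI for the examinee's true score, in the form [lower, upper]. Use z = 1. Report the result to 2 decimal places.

[32.03, 39.97]

SD = √82.81 = 9.1000
Full-length reliability (Spearman-Brown) = 2(0.68)/(1+0.68) ≈ 0.8095
SEM = 9.1000 · √(1 − 0.8095) = 9.1000 · √0.1905 ≈ 9.1000 · 0.4364 ≈ 3.9716
1 · SEM ≈ 3.9716
CI = 36 ± 3.9716 → [32.0284, 39.9716]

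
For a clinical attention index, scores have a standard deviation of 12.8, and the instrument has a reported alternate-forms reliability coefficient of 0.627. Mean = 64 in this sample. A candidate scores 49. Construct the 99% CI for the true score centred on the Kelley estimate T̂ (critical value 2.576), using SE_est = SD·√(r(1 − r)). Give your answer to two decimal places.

[38.65, 70.54]

T̂ = r·X + (1 − r)·M = 0.6270×49 + 0.3730×64 = 30.7230 + 23.8720 ≈ 54.5950
SE_est = SD × √(r(1 − r)) = 12.8000 × √0.2339 ≈ 12.8000 × 0.4836 ≈ 6.1901
CI = 54.5950 ± 2.576 × 6.1901 → [38.6493, 70.5407]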